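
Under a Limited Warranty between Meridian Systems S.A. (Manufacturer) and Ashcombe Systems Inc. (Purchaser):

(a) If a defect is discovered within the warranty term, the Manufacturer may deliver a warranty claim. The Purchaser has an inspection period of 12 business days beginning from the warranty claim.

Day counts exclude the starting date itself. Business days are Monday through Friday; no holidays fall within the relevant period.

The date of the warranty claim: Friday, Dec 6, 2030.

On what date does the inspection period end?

The last day of the inspection period: 12 business days after Friday, Dec 6, 2030, skipping weekends — Dec 9, Dec 10, Dec 11, Dec 12, …, Dec 20, Dec 23, Dec 24 — lands on Tuesday, Dec 24, 2030.

Dec 24, 2030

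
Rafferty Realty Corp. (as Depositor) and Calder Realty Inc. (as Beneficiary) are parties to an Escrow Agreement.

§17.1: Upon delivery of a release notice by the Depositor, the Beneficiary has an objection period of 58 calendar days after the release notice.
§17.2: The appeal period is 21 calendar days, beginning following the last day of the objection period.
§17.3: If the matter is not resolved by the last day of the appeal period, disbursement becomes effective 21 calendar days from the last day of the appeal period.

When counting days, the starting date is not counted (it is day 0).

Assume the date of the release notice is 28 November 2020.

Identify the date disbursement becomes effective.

The last day of the objection period: 28 November 2020 + 58 days = 25 January 2021.
The last day of the appeal period: 21 calendar days after 25 January 2021 is 15 February 2021.
Adding 21 calendar days to 15 February 2021 gives 8 March 2021, which is the date disbursement becomes effective.

8 March 2021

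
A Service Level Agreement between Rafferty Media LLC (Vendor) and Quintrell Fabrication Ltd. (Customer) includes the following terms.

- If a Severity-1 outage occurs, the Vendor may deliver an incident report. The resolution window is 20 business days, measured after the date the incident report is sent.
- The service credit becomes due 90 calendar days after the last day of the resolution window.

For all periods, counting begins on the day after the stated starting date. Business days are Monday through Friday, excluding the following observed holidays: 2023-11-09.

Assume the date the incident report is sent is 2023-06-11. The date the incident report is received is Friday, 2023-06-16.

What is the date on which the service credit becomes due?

2023-10-05

From Sunday, 2023-06-11, 20 business days (Jun 12, Jun 13, Jun 14, Jun 15, …, Jul 5, Jul 6, Jul 7, skipping weekends) brings us to Friday, 2023-07-07, which is the last day of the resolution window.
The date on which the service credit becomes due: 90 calendar days after 2023-07-07 is 2023-10-05.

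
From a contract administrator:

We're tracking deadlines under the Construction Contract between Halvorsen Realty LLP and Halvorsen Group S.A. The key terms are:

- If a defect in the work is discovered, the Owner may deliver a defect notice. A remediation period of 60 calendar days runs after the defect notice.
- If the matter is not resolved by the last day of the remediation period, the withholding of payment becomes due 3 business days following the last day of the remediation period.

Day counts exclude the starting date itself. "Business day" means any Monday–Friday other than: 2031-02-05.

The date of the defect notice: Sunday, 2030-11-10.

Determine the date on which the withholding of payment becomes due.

2031-01-14

Adding 60 calendar days to 2030-11-10 gives 2031-01-09, which is the last day of the remediation period.
The date on which the withholding of payment becomes due: 3 business days after Thursday, 2031-01-09, skipping weekends — Jan 10, Jan 13, Jan 14 — lands on Tuesday, 2031-01-14.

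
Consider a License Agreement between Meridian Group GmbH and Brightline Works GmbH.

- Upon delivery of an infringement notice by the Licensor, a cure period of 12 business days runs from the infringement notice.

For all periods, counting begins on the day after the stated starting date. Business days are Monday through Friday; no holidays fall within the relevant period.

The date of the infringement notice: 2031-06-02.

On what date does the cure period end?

2031-06-18

The last day of the cure period: counting 12 business days from Monday, 2031-06-02 (Jun 3, Jun 4, Jun 5, Jun 6, …, Jun 16, Jun 17, Jun 18, skipping weekends) reaches Wednesday, 2031-06-18.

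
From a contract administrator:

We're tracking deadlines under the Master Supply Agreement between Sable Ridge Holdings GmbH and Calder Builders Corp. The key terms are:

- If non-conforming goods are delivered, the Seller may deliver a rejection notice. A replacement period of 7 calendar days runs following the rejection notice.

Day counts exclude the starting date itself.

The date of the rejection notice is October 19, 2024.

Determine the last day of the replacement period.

October 26, 2024

The last day of the replacement period: October 19, 2024 + 7 days = October 26, 2024.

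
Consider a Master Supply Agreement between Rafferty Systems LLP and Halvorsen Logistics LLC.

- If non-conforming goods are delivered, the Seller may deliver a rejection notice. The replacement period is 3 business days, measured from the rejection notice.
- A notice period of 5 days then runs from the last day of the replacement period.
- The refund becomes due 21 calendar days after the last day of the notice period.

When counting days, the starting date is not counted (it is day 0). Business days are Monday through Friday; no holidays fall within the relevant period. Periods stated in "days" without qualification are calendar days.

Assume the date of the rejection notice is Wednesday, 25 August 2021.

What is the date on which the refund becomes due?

From Wednesday, 25 August 2021, 3 business days (Aug 26, Aug 27, Aug 30, skipping weekends) brings us to Monday, 30 August 2021, which is the last day of the replacement period.
The last day of the notice period: 5 calendar days after 30 August 2021 is 4 September 2021.
The date on which the refund becomes due: 21 calendar days after 4 September 2021 is 25 September 2021.

25 September 2021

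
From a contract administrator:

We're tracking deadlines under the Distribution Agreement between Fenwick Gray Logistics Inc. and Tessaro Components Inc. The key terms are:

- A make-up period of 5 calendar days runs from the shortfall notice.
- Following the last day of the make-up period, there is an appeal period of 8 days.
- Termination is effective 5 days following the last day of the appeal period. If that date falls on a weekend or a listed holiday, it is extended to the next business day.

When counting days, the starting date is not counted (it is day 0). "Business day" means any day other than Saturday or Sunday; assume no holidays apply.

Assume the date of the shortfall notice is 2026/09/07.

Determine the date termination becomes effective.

2026/09/25

The last day of the make-up period: 5 calendar days after 2026/09/07 is 2026/09/12.
The last day of the appeal period: 2026/09/12 + 8 days = 2026/09/20.
The date termination becomes effective: 5 calendar days after 2026/09/20 is 2026/09/25. 2026/09/25 is a Friday, so no roll-forward applies.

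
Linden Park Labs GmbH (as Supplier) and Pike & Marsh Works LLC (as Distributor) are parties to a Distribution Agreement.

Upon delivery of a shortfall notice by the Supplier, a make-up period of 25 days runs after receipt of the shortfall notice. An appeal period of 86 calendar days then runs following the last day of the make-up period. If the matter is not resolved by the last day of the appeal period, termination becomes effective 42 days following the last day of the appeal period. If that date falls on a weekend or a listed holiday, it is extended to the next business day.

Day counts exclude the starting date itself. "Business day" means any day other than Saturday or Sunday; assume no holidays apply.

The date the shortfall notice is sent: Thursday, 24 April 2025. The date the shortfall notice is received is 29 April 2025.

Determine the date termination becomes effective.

Adding 25 calendar days to 29 April 2025 gives 24 May 2025, which is the last day of the make-up period.
The last day of the appeal period: 86 calendar days after 24 May 2025 is 18 August 2025.
The date termination becomes effective: 18 August 2025 + 42 days = 29 September 2025. 29 September 2025 is a Monday, so no roll-forward applies.

29 September 2025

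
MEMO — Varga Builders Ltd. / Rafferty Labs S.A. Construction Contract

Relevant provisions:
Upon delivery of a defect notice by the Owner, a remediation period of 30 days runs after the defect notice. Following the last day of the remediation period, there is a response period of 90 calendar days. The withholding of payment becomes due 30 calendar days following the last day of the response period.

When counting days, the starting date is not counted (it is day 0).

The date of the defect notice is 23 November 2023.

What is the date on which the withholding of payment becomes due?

21 April 2024

The last day of the remediation period: 23 November 2023 + 30 days = 23 December 2023.
The last day of the response period: 23 December 2023 + 90 days = 22 March 2024.
The date on which the withholding of payment becomes due: 22 March 2024 + 30 days = 21 April 2024.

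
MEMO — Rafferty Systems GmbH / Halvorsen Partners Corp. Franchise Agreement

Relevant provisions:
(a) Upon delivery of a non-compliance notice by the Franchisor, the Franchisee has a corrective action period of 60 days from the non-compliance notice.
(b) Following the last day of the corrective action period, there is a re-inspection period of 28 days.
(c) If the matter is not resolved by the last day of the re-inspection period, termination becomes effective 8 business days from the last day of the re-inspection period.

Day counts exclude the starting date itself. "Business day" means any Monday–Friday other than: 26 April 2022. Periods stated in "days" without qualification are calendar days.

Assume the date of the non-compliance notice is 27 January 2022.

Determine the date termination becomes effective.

The last day of the corrective action period: 27 January 2022 + 60 days = 28 March 2022.
The last day of the re-inspection period: 28 calendar days after 28 March 2022 is 25 April 2022.
The date termination becomes effective: counting 8 business days from Monday, 25 April 2022 (Apr 27, Apr 28, Apr 29, May 2, May 3, May 4, May 5, May 6, skipping weekends and the listed holiday on Apr 26) reaches Friday, 6 May 2022.

6 May 2022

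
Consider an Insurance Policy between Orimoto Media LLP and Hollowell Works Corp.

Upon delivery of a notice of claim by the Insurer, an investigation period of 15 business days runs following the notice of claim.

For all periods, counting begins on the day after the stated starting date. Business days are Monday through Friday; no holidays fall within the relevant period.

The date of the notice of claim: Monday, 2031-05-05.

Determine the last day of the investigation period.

2031-05-26

The last day of the investigation period: 15 business days after Monday, 2031-05-05, skipping weekends — May 6, May 7, May 8, May 9, …, May 22, May 23, May 26 — lands on Monday, 2031-05-26.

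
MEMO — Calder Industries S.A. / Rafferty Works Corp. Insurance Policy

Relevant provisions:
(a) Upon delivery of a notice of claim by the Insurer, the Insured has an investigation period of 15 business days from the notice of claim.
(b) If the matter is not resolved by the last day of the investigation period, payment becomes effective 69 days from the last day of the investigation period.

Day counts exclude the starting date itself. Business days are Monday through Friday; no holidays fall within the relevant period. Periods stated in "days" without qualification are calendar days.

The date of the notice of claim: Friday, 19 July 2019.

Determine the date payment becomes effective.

The last day of the investigation period: 15 business days after Friday, 19 July 2019, skipping weekends — Jul 22, Jul 23, Jul 24, Jul 25, …, Aug 7, Aug 8, Aug 9 — lands on Friday, 9 August 2019.
The date payment becomes effective: 69 calendar days after 9 August 2019 is 17 October 2019.

17 October 2019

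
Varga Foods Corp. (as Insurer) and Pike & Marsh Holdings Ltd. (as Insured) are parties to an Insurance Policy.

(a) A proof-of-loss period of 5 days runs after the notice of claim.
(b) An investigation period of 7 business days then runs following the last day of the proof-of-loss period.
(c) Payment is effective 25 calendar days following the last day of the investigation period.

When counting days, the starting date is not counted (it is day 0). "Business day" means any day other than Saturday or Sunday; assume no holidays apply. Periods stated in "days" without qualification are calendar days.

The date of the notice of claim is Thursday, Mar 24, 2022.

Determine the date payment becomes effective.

May 2, 2022

The last day of the proof-of-loss period: Mar 24, 2022 + 5 days = Mar 29, 2022.
From Tuesday, Mar 29, 2022, 7 business days (Mar 30, Mar 31, Apr 1, Apr 4, Apr 5, Apr 6, Apr 7, skipping weekends) brings us to Thursday, Apr 7, 2022, which is the last day of the investigation period.
The date payment becomes effective: 25 calendar days after Apr 7, 2022 is May 2, 2022.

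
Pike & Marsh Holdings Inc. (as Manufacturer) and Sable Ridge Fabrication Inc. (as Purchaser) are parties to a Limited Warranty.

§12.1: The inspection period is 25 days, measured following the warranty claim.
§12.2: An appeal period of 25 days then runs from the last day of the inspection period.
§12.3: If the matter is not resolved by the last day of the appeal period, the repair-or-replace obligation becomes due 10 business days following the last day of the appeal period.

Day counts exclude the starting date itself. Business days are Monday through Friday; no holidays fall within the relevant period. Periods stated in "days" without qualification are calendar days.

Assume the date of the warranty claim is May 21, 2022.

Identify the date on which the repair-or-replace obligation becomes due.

Jul 22, 2022

The last day of the inspection period: May 21, 2022 + 25 days = Jun 15, 2022.
Adding 25 calendar days to Jun 15, 2022 gives Jul 10, 2022, which is the last day of the appeal period.
From Sunday, Jul 10, 2022, 10 business days (Jul 11, Jul 12, Jul 13, Jul 14, Jul 15, Jul 18, Jul 19, Jul 20, Jul 21, Jul 22, skipping weekends) brings us to Friday, Jul 22, 2022, which is the date on which the repair-or-replace obligation becomes due.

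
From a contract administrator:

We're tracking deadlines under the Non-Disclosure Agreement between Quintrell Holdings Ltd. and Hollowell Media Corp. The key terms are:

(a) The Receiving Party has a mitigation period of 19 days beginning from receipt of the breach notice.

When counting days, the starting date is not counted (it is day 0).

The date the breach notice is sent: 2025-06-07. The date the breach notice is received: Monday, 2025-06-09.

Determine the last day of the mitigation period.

2025-06-28

The last day of the mitigation period: 2025-06-09 + 19 days = 2025-06-28.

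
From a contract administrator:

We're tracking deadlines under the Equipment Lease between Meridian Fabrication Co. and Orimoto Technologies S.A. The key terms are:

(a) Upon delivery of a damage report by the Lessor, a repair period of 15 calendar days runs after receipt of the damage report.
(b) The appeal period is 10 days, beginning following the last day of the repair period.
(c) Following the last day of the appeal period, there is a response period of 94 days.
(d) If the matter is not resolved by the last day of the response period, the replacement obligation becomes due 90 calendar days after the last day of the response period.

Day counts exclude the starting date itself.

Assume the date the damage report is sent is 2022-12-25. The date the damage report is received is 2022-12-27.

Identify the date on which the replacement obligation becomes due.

Adding 15 calendar days to 2022-12-27 gives 2023-01-11, which is the last day of the repair period.
The last day of the appeal period: 10 calendar days after 2023-01-11 is 2023-01-21.
Adding 94 calendar days to 2023-01-21 gives 2023-04-25, which is the last day of the response period.
Adding 90 calendar days to 2023-04-25 gives 2023-07-24, which is the date on which the replacement obligation becomes due.

2023-07-24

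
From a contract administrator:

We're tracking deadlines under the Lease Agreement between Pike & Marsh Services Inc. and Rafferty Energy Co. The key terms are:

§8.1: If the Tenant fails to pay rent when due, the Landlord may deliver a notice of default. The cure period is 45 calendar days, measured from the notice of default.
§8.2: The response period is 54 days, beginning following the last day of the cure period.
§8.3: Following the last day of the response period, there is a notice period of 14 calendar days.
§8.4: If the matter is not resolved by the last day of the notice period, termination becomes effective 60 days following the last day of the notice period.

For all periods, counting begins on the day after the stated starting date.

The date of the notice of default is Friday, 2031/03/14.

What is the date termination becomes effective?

2031/09/03

The last day of the cure period: 2031/03/14 + 45 days = 2031/04/28.
Adding 54 calendar days to 2031/04/28 gives 2031/06/21, which is the last day of the response period.
Adding 14 calendar days to 2031/06/21 gives 2031/07/05, which is the last day of the notice period.
The date termination becomes effective: 2031/07/05 + 60 days = 2031/09/03.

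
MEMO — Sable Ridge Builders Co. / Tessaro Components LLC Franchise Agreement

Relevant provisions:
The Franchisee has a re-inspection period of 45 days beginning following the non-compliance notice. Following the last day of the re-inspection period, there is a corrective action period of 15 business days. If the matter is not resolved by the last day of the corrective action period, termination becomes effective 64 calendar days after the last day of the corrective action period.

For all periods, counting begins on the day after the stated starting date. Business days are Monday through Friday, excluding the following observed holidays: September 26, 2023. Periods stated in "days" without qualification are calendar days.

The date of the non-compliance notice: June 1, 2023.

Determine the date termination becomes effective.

The last day of the re-inspection period: 45 calendar days after June 1, 2023 is July 16, 2023.
From Sunday, July 16, 2023, 15 business days (Jul 17, Jul 18, Jul 19, Jul 20, …, Aug 2, Aug 3, Aug 4, skipping weekends) brings us to Friday, August 4, 2023, which is the last day of the corrective action period.
The date termination becomes effective: August 4, 2023 + 64 days = October 7, 2023.

October 7, 2023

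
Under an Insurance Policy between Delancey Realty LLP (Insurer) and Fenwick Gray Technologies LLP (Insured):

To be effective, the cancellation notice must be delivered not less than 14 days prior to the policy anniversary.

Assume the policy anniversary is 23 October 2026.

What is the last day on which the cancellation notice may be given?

Counting back 14 calendar days from 23 October 2026 gives 9 October 2026.

9 October 2026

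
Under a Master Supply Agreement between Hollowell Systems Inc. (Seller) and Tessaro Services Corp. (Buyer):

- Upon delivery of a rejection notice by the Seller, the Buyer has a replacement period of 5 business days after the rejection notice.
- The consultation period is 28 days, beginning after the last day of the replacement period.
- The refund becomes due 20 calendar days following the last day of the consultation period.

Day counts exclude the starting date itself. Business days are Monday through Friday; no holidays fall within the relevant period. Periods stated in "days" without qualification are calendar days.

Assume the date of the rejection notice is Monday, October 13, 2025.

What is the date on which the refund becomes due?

The last day of the replacement period: counting 5 business days from Monday, October 13, 2025 (Oct 14, Oct 15, Oct 16, Oct 17, Oct 20, skipping weekends) reaches Monday, October 20, 2025.
The last day of the consultation period: October 20, 2025 + 28 days = November 17, 2025.
Adding 20 calendar days to November 17, 2025 gives December 7, 2025, which is the date on which the refund becomes due.

December 7, 2025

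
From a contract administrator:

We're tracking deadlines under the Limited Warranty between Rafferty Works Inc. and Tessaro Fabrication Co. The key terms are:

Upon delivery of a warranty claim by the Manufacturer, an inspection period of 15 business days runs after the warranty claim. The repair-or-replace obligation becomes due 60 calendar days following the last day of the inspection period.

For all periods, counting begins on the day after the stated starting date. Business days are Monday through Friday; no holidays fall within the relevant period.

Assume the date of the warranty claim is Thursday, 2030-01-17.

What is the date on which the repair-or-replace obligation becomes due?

2030-04-08

The last day of the inspection period: 15 business days after Thursday, 2030-01-17, skipping weekends — Jan 18, Jan 21, Jan 22, Jan 23, …, Feb 5, Feb 6, Feb 7 — lands on Thursday, 2030-02-07.
The date on which the repair-or-replace obligation becomes due: 2030-02-07 + 60 days = 2030-04-08.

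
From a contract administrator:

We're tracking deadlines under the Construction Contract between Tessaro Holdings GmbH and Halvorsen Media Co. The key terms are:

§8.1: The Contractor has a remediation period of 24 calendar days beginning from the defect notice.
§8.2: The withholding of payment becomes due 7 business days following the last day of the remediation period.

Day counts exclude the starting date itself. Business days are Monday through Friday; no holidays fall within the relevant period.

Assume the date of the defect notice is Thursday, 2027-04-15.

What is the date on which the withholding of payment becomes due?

2027-05-18

Adding 24 calendar days to 2027-04-15 gives 2027-05-09, which is the last day of the remediation period.
From Sunday, 2027-05-09, 7 business days (May 10, May 11, May 12, May 13, May 14, May 17, May 18, skipping weekends) brings us to Tuesday, 2027-05-18, which is the date on which the withholding of payment becomes due.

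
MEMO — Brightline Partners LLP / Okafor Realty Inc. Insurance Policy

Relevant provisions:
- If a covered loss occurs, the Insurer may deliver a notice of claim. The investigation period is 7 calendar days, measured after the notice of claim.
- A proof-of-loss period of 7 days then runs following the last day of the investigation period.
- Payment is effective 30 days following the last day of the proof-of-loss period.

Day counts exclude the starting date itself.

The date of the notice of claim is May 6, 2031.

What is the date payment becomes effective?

The last day of the investigation period: May 6, 2031 + 7 days = May 13, 2031.
Adding 7 calendar days to May 13, 2031 gives May 20, 2031, which is the last day of the proof-of-loss period.
Adding 30 calendar days to May 20, 2031 gives Jun 19, 2031, which is the date payment becomes effective.

Jun 19, 2031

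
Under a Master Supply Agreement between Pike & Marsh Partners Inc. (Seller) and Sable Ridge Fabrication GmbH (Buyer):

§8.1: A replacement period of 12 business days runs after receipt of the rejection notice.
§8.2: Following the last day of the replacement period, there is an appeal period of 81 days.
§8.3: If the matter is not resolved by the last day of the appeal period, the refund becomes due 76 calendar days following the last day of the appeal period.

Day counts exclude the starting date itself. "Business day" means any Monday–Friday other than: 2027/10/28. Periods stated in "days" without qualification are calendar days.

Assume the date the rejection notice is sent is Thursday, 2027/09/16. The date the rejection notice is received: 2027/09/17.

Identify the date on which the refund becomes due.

From Friday, 2027/09/17, 12 business days (Sep 20, Sep 21, Sep 22, Sep 23, …, Oct 1, Oct 4, Oct 5, skipping weekends) brings us to Tuesday, 2027/10/05, which is the last day of the replacement period.
The last day of the appeal period: 2027/10/05 + 81 days = 2027/12/25.
The date on which the refund becomes due: 2027/12/25 + 76 days = 2028/03/10.

2028/03/10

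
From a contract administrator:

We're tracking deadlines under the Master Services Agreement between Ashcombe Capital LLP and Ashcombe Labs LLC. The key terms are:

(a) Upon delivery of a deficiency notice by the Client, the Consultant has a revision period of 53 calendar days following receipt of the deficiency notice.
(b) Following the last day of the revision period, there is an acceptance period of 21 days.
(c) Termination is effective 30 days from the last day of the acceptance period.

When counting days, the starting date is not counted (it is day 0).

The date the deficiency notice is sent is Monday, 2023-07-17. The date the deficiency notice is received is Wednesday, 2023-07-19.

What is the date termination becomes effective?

The last day of the revision period: 53 calendar days after 2023-07-19 is 2023-09-10.
Adding 21 calendar days to 2023-09-10 gives 2023-10-01, which is the last day of the acceptance period.
The date termination becomes effective: 2023-10-01 + 30 days = 2023-10-31.

2023-10-31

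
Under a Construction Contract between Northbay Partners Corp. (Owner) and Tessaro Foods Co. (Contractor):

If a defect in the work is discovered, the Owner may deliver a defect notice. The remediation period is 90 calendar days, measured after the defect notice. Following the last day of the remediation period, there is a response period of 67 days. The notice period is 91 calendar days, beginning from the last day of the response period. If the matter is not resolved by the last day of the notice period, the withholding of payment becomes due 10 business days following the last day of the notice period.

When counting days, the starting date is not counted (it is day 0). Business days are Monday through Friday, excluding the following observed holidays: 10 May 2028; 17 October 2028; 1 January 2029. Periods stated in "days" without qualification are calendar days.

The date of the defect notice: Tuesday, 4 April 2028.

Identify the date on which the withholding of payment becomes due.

Adding 90 calendar days to 4 April 2028 gives 3 July 2028, which is the last day of the remediation period.
The last day of the response period: 67 calendar days after 3 July 2028 is 8 September 2028.
Adding 91 calendar days to 8 September 2028 gives 8 December 2028, which is the last day of the notice period.
From Friday, 8 December 2028, 10 business days (Dec 11, Dec 12, Dec 13, Dec 14, Dec 15, Dec 18, Dec 19, Dec 20, Dec 21, Dec 22, skipping weekends) brings us to Friday, 22 December 2028, which is the date on which the withholding of payment becomes due.

22 December 2028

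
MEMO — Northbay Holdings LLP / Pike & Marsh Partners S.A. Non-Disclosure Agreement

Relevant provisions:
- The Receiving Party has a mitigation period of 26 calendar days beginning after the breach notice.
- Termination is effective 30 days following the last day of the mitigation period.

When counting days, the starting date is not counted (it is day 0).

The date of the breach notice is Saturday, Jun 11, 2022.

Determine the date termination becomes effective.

Aug 6, 2022

The last day of the mitigation period: Jun 11, 2022 + 26 days = Jul 7, 2022.
Adding 30 calendar days to Jul 7, 2022 gives Aug 6, 2022, which is the date termination becomes effective.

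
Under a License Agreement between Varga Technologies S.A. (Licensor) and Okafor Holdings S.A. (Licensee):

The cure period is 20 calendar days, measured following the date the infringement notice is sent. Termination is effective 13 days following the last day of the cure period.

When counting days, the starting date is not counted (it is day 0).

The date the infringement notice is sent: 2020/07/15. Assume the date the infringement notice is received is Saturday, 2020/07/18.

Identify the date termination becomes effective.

2020/08/17

The last day of the cure period: 20 calendar days after 2020/07/15 is 2020/08/04.
The date termination becomes effective: 2020/08/04 + 13 days = 2020/08/17.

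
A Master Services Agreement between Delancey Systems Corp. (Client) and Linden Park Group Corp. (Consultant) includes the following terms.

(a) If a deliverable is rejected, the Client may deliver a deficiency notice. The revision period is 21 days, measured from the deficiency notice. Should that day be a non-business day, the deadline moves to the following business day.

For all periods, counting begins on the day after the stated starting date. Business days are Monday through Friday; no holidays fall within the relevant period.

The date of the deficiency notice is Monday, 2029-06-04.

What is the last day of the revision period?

The last day of the revision period: 21 calendar days after 2029-06-04 is 2029-06-25. 2029-06-25 is a Monday, so no roll-forward applies.

2029-06-25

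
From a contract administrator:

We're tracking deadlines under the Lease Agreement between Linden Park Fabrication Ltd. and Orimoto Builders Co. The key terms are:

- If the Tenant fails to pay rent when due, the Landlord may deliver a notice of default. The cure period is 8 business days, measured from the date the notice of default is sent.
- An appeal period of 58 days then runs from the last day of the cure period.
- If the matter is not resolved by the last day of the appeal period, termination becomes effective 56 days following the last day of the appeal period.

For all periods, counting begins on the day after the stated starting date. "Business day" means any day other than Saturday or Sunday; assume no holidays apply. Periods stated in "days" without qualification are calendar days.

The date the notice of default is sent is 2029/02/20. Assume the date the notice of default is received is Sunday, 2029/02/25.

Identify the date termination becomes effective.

From Tuesday, 2029/02/20, 8 business days (Feb 21, Feb 22, Feb 23, Feb 26, Feb 27, Feb 28, Mar 1, Mar 2, skipping weekends) brings us to Friday, 2029/03/02, which is the last day of the cure period.
Adding 58 calendar days to 2029/03/02 gives 2029/04/29, which is the last day of the appeal period.
Adding 56 calendar days to 2029/04/29 gives 2029/06/24, which is the date termination becomes effective.

2029/06/24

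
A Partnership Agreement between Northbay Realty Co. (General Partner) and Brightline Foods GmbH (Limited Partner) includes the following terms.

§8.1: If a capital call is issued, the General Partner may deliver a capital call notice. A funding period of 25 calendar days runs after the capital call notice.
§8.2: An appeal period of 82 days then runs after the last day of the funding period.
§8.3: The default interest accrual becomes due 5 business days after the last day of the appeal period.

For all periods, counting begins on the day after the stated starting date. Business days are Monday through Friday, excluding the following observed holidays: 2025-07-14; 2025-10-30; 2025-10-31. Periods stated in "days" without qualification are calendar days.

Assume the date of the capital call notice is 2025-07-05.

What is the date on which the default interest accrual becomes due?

The last day of the funding period: 25 calendar days after 2025-07-05 is 2025-07-30.
Adding 82 calendar days to 2025-07-30 gives 2025-10-20, which is the last day of the appeal period.
From Monday, 2025-10-20, 5 business days (Oct 21, Oct 22, Oct 23, Oct 24, Oct 27, skipping weekends) brings us to Monday, 2025-10-27, which is the date on which the default interest accrual becomes due.

2025-10-27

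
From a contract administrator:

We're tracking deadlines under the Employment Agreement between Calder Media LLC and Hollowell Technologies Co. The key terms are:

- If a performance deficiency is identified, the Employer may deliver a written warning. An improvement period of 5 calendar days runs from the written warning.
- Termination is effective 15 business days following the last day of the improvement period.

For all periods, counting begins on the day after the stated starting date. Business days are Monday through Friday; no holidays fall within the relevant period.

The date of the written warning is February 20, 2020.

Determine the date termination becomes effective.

March 17, 2020

The last day of the improvement period: February 20, 2020 + 5 days = February 25, 2020.
The date termination becomes effective: 15 business days after Tuesday, February 25, 2020, skipping weekends — Feb 26, Feb 27, Feb 28, Mar 2, …, Mar 13, Mar 16, Mar 17 — lands on Tuesday, March 17, 2020.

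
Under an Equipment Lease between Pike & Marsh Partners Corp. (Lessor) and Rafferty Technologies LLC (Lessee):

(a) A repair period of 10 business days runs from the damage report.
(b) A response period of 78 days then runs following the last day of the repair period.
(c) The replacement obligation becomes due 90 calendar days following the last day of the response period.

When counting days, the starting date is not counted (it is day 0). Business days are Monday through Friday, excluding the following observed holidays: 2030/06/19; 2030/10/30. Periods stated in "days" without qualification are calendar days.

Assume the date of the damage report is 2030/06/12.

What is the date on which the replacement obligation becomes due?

The last day of the repair period: counting 10 business days from Wednesday, 2030/06/12 (Jun 13, Jun 14, Jun 17, Jun 18, Jun 20, Jun 21, Jun 24, Jun 25, Jun 26, Jun 27, skipping weekends and the listed holiday on Jun 19) reaches Thursday, 2030/06/27.
The last day of the response period: 78 calendar days after 2030/06/27 is 2030/09/13.
Adding 90 calendar days to 2030/09/13 gives 2030/12/12, which is the date on which the replacement obligation becomes due.

2030/12/12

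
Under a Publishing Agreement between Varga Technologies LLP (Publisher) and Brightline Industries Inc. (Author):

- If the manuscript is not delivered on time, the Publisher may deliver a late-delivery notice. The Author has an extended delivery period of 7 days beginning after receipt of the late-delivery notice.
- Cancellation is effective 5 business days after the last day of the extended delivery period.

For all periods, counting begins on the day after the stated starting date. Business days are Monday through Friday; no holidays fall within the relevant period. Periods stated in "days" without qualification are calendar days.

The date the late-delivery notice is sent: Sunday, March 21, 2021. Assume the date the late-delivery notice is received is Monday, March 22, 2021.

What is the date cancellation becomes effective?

Adding 7 calendar days to March 22, 2021 gives March 29, 2021, which is the last day of the extended delivery period.
The date cancellation becomes effective: counting 5 business days from Monday, March 29, 2021 (Mar 30, Mar 31, Apr 1, Apr 2, Apr 5, skipping weekends) reaches Monday, April 5, 2021.

April 5, 2021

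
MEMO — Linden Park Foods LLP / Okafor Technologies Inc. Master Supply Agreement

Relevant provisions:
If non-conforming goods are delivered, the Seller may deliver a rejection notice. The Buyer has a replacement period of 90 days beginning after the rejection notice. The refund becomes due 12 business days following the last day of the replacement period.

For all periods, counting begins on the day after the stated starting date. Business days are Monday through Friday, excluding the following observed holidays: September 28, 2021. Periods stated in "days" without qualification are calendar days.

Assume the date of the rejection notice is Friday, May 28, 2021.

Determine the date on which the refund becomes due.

September 13, 2021

Adding 90 calendar days to May 28, 2021 gives August 26, 2021, which is the last day of the replacement period.
The date on which the refund becomes due: 12 business days after Thursday, August 26, 2021, skipping weekends — Aug 27, Aug 30, Aug 31, Sep 1, …, Sep 9, Sep 10, Sep 13 — lands on Monday, September 13, 2021.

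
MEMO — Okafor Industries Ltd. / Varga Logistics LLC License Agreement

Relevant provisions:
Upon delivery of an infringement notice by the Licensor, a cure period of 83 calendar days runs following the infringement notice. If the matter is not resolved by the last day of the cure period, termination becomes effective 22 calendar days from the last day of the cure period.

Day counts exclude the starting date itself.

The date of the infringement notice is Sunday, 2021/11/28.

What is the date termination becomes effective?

Adding 83 calendar days to 2021/11/28 gives 2022/02/19, which is the last day of the cure period.
Adding 22 calendar days to 2022/02/19 gives 2022/03/13, which is the date termination becomes effective.

2022/03/13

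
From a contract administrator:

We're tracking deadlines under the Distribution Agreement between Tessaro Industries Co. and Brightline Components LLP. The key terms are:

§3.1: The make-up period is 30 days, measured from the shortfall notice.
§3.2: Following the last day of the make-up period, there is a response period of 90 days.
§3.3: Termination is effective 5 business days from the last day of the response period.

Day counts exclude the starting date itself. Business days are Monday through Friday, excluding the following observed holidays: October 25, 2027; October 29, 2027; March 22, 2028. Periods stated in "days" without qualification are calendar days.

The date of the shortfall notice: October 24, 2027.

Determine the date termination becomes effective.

February 28, 2028

The last day of the make-up period: 30 calendar days after October 24, 2027 is November 23, 2027.
The last day of the response period: 90 calendar days after November 23, 2027 is February 21, 2028.
From Monday, February 21, 2028, 5 business days (Feb 22, Feb 23, Feb 24, Feb 25, Feb 28, skipping weekends) brings us to Monday, February 28, 2028, which is the date termination becomes effective.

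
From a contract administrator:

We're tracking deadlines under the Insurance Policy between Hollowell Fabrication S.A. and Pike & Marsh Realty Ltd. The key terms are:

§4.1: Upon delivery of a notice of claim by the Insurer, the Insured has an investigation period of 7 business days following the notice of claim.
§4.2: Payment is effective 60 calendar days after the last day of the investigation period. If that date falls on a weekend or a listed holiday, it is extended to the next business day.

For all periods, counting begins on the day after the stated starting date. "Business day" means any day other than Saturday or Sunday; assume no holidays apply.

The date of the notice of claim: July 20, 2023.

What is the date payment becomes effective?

From Thursday, July 20, 2023, 7 business days (Jul 21, Jul 24, Jul 25, Jul 26, Jul 27, Jul 28, Jul 31, skipping weekends) brings us to Monday, July 31, 2023, which is the last day of the investigation period.
The date payment becomes effective: 60 calendar days after July 31, 2023 is September 29, 2023. September 29, 2023 is a Friday, so no roll-forward applies.

September 29, 2023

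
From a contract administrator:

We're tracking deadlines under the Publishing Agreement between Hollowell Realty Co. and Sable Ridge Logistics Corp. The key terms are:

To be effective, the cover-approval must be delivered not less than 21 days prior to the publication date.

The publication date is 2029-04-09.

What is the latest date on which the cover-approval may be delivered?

2029-04-09 minus 21 days is 2029-03-19.

2029-03-19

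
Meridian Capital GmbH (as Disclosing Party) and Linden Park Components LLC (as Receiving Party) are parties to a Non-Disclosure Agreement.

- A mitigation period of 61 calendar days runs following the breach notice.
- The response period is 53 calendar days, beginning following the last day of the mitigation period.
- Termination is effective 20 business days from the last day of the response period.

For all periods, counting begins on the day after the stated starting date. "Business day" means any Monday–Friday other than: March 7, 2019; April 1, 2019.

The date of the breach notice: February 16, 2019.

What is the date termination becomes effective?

The last day of the mitigation period: February 16, 2019 + 61 days = April 18, 2019.
Adding 53 calendar days to April 18, 2019 gives June 10, 2019, which is the last day of the response period.
From Monday, June 10, 2019, 20 business days (Jun 11, Jun 12, Jun 13, Jun 14, …, Jul 4, Jul 5, Jul 8, skipping weekends) brings us to Monday, July 8, 2019, which is the date termination becomes effective.

July 8, 2019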